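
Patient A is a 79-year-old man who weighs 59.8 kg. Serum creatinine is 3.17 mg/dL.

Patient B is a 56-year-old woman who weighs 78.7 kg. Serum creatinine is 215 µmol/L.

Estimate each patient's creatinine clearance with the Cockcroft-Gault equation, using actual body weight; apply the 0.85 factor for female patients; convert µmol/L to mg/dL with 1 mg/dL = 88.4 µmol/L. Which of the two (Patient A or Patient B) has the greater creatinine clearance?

Patient B

Patient A: CrCl = (140 − 79) × 59.8 / (72 × 3.17) = 3647.8 / 228.24 ≈ 16.0 mL/min
Patient B: SCr = 215 / 88.4 = 2.432 mg/dL
Patient B: CrCl = (140 − 56) × 78.7 / (72 × 2.432) × 0.85 = 6610.8 / 175.10 × 0.85 ≈ 32.1 mL/min
16.0 vs 32.1 mL/min → Patient B is higher.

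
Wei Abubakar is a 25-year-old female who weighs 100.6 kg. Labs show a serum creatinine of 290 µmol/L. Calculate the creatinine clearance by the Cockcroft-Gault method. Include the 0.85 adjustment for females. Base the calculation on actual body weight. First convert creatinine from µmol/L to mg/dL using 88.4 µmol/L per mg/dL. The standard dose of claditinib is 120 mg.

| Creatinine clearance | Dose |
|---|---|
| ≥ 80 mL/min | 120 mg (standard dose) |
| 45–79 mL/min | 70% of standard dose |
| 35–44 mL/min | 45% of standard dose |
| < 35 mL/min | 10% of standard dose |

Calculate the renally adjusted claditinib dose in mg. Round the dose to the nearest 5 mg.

SCr = 290 / 88.4 = 3.281 mg/dL
CrCl = (140 − 25) × 100.6 / (72 × 3.281) × 0.85 = 11569.0 / 236.23 × 0.85 ≈ 41.6 mL/min
CrCl ≈ 42 mL/min → bracket 35–44 mL/min.
45% of 120 mg = 54 mg → 55 mg

55 mg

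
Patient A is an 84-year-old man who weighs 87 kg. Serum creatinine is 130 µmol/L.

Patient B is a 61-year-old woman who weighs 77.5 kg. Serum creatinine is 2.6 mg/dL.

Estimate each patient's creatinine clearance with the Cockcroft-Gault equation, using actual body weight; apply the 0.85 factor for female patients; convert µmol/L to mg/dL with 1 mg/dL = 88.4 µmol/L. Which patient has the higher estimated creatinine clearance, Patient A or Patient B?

Patient A: SCr = 130 / 88.4 = 1.471 mg/dL
Patient A: CrCl = (140 − 84) × 87 / (72 × 1.471) = 4872.0 / 105.91 ≈ 46.0 mL/min
Patient B: CrCl = (140 − 61) × 77.5 / (72 × 2.6) × 0.85 = 6122.5 / 187.20 × 0.85 ≈ 27.8 mL/min
46.0 vs 27.8 mL/min → Patient A is higher.

Patient A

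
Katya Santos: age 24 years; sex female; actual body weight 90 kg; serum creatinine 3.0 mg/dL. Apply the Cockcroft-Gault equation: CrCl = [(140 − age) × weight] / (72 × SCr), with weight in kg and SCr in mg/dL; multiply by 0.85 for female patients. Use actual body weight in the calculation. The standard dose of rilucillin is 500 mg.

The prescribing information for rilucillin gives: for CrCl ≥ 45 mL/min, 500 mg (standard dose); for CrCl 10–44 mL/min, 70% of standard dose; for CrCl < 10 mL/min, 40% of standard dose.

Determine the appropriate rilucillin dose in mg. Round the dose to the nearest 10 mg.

350 mg

CrCl = (140 − 24) × 90 / (72 × 3) × 0.85 = 10440.0 / 216.00 × 0.85 ≈ 41.1 mL/min
CrCl ≈ 41 mL/min → bracket 10–44 mL/min.
70% of 500 mg = 350 mg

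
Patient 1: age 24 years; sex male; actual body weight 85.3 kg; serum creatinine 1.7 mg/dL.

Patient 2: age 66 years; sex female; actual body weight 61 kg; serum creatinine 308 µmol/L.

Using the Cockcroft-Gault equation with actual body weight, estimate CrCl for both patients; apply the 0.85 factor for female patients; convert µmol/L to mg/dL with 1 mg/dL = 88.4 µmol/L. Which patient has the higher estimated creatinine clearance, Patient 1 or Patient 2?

Patient 1

Patient 1: CrCl = (140 − 24) × 85.3 / (72 × 1.7) = 9894.8 / 122.40 ≈ 80.8 mL/min
Patient 2: SCr = 308 / 88.4 = 3.484 mg/dL
Patient 2: CrCl = (140 − 66) × 61 / (72 × 3.484) × 0.85 = 4514.0 / 250.85 × 0.85 ≈ 15.3 mL/min
80.8 vs 15.3 mL/min → Patient 1 is higher.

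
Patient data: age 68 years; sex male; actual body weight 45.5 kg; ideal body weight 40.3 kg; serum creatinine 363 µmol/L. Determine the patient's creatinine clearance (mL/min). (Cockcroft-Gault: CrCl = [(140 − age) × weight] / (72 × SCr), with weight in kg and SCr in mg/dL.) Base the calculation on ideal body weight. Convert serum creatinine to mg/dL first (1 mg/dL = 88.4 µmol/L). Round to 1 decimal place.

9.8 mL/min

SCr = 363 / 88.4 = 4.106 mg/dL
CrCl = (140 − 68) × 40.3 / (72 × 4.106) = 2901.6 / 295.63 ≈ 9.8 mL/min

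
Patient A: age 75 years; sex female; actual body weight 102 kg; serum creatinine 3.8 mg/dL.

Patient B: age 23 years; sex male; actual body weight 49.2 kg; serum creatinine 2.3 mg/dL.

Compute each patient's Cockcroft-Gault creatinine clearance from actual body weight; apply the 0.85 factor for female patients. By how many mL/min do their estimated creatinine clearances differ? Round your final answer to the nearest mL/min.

Patient A: CrCl = (140 − 75) × 102 / (72 × 3.8) × 0.85 = 6630.0 / 273.60 × 0.85 ≈ 20.6 mL/min
Patient B: CrCl = (140 − 23) × 49.2 / (72 × 2.3) = 5756.4 / 165.60 ≈ 34.8 mL/min
|20.6 − 34.8| = 14.2 mL/min

14 mL/min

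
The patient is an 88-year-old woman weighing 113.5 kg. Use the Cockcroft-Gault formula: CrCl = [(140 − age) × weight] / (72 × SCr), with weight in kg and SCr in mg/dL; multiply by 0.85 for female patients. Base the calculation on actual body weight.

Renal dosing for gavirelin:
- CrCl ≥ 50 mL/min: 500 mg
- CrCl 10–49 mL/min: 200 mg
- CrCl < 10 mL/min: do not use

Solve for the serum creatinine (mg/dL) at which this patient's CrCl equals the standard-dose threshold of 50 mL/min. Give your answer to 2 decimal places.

1.39 mg/dL

Standard dose requires CrCl ≥ 50 mL/min.
Set (140 − 88) × 113.5 × 0.85 / (72 × SCr) = 50
SCr = (140 − 88) × 113.5 × 0.85 / (72 × 50) = 1.394 mg/dL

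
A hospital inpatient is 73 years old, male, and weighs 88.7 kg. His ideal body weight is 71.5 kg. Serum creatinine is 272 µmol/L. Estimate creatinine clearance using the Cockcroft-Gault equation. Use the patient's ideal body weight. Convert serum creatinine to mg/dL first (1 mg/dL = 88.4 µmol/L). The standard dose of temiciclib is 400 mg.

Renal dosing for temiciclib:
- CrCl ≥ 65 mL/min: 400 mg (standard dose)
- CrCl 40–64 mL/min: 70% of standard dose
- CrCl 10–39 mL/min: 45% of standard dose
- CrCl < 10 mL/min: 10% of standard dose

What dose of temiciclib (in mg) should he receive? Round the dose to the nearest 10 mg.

180 mg

SCr = 272 / 88.4 = 3.077 mg/dL
CrCl = (140 − 73) × 71.5 / (72 × 3.077) = 4790.5 / 221.54 ≈ 21.6 mL/min
CrCl ≈ 22 mL/min → bracket 10–39 mL/min.
45% of 400 mg = 180 mg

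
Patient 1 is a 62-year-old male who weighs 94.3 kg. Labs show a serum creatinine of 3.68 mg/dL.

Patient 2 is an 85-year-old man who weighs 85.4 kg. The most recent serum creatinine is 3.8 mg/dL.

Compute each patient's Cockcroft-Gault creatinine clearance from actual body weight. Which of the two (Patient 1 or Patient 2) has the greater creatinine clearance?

Patient 1

Patient 1: CrCl = (140 − 62) × 94.3 / (72 × 3.68) = 7355.4 / 264.96 ≈ 27.8 mL/min
Patient 2: CrCl = (140 − 85) × 85.4 / (72 × 3.8) = 4697.0 / 273.60 ≈ 17.2 mL/min
27.8 vs 17.2 mL/min → Patient 1 is higher.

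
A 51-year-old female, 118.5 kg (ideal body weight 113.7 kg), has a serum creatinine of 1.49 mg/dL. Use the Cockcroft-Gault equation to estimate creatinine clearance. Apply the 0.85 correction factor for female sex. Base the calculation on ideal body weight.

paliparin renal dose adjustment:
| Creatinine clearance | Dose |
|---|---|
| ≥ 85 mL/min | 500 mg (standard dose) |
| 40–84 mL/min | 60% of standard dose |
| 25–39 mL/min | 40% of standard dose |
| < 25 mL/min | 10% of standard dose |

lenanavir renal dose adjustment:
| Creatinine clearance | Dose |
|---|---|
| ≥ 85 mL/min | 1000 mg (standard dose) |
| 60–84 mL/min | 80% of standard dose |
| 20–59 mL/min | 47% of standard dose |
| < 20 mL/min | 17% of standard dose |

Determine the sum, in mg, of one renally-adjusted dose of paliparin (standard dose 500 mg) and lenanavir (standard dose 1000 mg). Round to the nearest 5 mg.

1100 mg

CrCl = (140 − 51) × 113.7 / (72 × 1.49) × 0.85 = 10119.3 / 107.28 × 0.85 ≈ 80.2 mL/min
CrCl ≈ 80 mL/min.
paliparin: 40–84 mL/min → 60% of 500 mg = 300 mg.
lenanavir: 60–84 mL/min → 80% of 1000 mg = 800 mg.
Total = 300 + 800 = 1100 mg.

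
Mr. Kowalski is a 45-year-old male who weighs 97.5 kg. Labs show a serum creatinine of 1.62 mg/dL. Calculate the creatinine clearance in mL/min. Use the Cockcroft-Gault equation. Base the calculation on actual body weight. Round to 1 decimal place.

CrCl = (140 − 45) × 97.5 / (72 × 1.62) = 9262.5 / 116.64 ≈ 79.4 mL/min

79.4 mL/min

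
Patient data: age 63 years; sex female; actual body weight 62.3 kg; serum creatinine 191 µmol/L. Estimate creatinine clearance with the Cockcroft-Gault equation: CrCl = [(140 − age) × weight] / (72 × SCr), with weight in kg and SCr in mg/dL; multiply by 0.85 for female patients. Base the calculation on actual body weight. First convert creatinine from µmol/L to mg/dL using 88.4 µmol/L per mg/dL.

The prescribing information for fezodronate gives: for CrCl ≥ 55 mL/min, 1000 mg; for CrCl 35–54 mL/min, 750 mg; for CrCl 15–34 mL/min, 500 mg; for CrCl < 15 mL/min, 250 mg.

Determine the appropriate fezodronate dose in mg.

500 mg

SCr = 191 / 88.4 = 2.161 mg/dL
CrCl = (140 − 63) × 62.3 / (72 × 2.161) × 0.85 = 4797.1 / 155.59 × 0.85 ≈ 26.2 mL/min
CrCl ≈ 26 mL/min → bracket 15–34 mL/min.
Dose for this bracket: 500 mg.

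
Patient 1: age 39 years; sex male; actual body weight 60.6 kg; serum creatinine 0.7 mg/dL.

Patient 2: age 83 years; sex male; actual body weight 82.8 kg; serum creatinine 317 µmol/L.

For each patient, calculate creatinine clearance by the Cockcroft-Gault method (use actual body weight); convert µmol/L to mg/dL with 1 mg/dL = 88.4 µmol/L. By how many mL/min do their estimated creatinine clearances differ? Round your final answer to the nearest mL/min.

103 mL/min

Patient 1: CrCl = (140 − 39) × 60.6 / (72 × 0.7) = 6120.6 / 50.40 ≈ 121.4 mL/min
Patient 2: SCr = 317 / 88.4 = 3.586 mg/dL
Patient 2: CrCl = (140 − 83) × 82.8 / (72 × 3.586) = 4719.6 / 258.19 ≈ 18.3 mL/min
|121.4 − 18.3| = 103.1 mL/min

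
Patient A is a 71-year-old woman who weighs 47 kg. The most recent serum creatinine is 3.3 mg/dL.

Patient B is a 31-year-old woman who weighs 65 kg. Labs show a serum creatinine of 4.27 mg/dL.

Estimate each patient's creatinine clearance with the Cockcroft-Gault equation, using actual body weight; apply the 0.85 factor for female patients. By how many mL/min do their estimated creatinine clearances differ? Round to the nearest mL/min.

8 mL/min

Patient A: CrCl = (140 − 71) × 47 / (72 × 3.3) × 0.85 = 3243.0 / 237.60 × 0.85 ≈ 11.6 mL/min
Patient B: CrCl = (140 − 31) × 65 / (72 × 4.27) × 0.85 = 7085.0 / 307.44 × 0.85 ≈ 19.6 mL/min
|11.6 − 19.6| = 8.0 mL/min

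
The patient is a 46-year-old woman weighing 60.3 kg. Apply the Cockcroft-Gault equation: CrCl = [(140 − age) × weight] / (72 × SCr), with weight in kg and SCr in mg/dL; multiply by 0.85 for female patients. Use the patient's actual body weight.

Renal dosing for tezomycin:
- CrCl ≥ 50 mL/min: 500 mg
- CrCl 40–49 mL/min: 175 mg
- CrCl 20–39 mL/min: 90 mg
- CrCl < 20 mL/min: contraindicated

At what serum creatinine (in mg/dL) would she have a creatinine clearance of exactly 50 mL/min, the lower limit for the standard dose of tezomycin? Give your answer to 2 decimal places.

1.34 mg/dL

Standard dose requires CrCl ≥ 50 mL/min.
Set (140 − 46) × 60.3 × 0.85 / (72 × SCr) = 50
SCr = (140 − 46) × 60.3 × 0.85 / (72 × 50) = 1.338 mg/dL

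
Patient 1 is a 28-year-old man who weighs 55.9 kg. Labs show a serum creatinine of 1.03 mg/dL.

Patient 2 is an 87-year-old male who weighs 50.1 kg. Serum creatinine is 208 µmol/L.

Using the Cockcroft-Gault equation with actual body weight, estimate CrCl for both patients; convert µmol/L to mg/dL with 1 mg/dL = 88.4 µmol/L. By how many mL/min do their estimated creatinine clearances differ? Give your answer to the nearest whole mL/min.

69 mL/min

Patient 1: CrCl = (140 − 28) × 55.9 / (72 × 1.03) = 6260.8 / 74.16 ≈ 84.4 mL/min
Patient 2: SCr = 208 / 88.4 = 2.353 mg/dL
Patient 2: CrCl = (140 − 87) × 50.1 / (72 × 2.353) = 2655.3 / 169.42 ≈ 15.7 mL/min
|84.4 − 15.7| = 68.7 mL/min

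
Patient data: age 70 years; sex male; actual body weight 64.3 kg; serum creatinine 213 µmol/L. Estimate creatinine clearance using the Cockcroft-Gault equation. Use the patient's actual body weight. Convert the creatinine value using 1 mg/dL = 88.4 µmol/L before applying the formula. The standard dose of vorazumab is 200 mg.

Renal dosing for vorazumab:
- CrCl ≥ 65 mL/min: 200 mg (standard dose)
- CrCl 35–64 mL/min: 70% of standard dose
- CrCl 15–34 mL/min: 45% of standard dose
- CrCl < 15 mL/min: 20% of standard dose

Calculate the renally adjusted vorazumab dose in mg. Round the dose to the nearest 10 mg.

90 mg

SCr = 213 / 88.4 = 2.41 mg/dL
CrCl = (140 − 70) × 64.3 / (72 × 2.41) = 4501.0 / 173.52 ≈ 25.9 mL/min
CrCl ≈ 26 mL/min → bracket 15–34 mL/min.
45% of 200 mg = 90 mg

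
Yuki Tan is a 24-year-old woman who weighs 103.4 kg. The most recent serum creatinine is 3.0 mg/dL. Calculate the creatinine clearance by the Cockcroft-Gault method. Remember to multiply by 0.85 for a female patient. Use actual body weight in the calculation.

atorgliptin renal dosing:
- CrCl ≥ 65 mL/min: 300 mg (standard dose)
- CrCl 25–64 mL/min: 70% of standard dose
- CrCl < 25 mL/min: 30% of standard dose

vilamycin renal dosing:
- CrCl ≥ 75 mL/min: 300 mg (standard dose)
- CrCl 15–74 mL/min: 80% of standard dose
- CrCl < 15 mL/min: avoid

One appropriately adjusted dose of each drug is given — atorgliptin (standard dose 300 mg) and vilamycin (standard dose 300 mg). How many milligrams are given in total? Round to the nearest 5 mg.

CrCl = (140 − 24) × 103.4 / (72 × 3) × 0.85 = 11994.4 / 216.00 × 0.85 ≈ 47.2 mL/min
CrCl ≈ 47 mL/min.
atorgliptin: 25–64 mL/min → 70% of 300 mg = 210 mg.
vilamycin: 15–74 mL/min → 80% of 300 mg = 240 mg.
Total = 210 + 240 = 450 mg.

450 mg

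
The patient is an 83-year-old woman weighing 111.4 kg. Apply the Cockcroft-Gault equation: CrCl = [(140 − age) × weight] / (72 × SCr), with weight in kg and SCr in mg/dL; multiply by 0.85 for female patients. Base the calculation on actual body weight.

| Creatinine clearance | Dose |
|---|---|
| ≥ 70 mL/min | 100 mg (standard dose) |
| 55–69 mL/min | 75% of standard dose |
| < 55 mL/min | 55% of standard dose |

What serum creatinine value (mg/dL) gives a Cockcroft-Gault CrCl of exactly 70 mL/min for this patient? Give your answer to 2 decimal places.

Standard dose requires CrCl ≥ 70 mL/min.
Set (140 − 83) × 111.4 × 0.85 / (72 × SCr) = 70
SCr = (140 − 83) × 111.4 × 0.85 / (72 × 70) = 1.071 mg/dL

1.07 mg/dL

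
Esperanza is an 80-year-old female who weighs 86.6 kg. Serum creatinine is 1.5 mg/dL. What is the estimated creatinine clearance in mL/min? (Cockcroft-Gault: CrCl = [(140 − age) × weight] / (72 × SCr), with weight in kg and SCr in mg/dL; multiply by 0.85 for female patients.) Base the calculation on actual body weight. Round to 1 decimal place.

CrCl = (140 − 80) × 86.6 / (72 × 1.5) × 0.85 = 5196.0 / 108.00 × 0.85 ≈ 40.9 mL/min

40.9 mL/min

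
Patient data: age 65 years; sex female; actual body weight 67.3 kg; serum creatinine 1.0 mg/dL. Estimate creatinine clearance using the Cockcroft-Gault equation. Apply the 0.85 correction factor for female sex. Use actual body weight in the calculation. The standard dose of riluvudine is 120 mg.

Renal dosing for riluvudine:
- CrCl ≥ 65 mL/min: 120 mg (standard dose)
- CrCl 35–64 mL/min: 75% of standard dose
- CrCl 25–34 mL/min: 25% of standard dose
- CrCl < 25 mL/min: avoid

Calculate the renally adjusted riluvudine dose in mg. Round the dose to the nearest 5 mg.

90 mg

CrCl = (140 − 65) × 67.3 / (72 × 1) × 0.85 = 5047.5 / 72.00 × 0.85 ≈ 59.6 mL/min
CrCl ≈ 60 mL/min → bracket 35–64 mL/min.
75% of 120 mg = 90 mg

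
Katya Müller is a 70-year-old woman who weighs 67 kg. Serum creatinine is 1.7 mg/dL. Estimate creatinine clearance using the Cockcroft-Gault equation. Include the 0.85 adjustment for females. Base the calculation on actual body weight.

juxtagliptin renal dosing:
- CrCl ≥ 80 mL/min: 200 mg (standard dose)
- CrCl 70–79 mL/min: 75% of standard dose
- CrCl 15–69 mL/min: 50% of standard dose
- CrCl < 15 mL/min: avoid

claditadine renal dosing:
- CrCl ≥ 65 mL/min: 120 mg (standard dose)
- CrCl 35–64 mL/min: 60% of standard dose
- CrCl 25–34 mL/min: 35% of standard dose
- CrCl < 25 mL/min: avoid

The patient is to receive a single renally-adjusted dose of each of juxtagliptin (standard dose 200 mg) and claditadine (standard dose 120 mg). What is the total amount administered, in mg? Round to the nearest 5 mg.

CrCl = (140 − 70) × 67 / (72 × 1.7) × 0.85 = 4690.0 / 122.40 × 0.85 ≈ 32.6 mL/min
CrCl ≈ 33 mL/min.
juxtagliptin: 15–69 mL/min → 50% of 200 mg = 100 mg.
claditadine: 25–34 mL/min → 35% of 120 mg = 42 mg.
Total = 100 + 42 = 142 mg.

140 mg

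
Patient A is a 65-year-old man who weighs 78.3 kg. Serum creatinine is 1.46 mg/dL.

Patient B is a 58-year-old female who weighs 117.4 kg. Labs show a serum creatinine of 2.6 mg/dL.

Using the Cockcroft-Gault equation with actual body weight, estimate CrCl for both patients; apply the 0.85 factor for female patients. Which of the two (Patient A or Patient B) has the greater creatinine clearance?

Patient A: CrCl = (140 − 65) × 78.3 / (72 × 1.46) = 5872.5 / 105.12 ≈ 55.9 mL/min
Patient B: CrCl = (140 − 58) × 117.4 / (72 × 2.6) × 0.85 = 9626.8 / 187.20 × 0.85 ≈ 43.7 mL/min
55.9 vs 43.7 mL/min → Patient A is higher.

Patient A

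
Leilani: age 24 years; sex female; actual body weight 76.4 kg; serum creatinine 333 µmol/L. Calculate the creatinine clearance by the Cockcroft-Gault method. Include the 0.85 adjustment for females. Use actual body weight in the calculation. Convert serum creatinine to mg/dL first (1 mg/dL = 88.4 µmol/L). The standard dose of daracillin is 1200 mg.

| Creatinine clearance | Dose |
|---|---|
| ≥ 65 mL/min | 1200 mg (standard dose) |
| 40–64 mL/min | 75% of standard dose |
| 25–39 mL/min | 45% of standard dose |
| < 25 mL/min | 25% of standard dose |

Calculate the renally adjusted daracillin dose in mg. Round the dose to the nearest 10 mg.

540 mg

SCr = 333 / 88.4 = 3.767 mg/dL
CrCl = (140 − 24) × 76.4 / (72 × 3.767) × 0.85 = 8862.4 / 271.22 × 0.85 ≈ 27.8 mL/min
CrCl ≈ 28 mL/min → bracket 25–39 mL/min.
45% of 1200 mg = 540 mg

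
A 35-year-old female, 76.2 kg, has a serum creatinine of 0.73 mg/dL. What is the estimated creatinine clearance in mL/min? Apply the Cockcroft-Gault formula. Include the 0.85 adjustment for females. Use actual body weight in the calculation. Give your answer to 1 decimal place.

CrCl = (140 − 35) × 76.2 / (72 × 0.73) × 0.85 = 8001.0 / 52.56 × 0.85 ≈ 129.4 mL/min

129.4 mL/min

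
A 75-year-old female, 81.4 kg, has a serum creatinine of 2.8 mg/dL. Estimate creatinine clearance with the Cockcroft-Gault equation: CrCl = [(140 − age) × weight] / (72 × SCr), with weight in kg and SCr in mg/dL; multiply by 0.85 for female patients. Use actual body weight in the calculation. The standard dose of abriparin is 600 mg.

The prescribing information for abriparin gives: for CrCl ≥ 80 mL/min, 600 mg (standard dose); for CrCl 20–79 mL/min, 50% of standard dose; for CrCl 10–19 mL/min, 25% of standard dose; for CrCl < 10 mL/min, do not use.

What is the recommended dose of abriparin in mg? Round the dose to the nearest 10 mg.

CrCl = (140 − 75) × 81.4 / (72 × 2.8) × 0.85 = 5291.0 / 201.60 × 0.85 ≈ 22.3 mL/min
CrCl ≈ 22 mL/min → bracket 20–79 mL/min.
50% of 600 mg = 300 mg

300 mg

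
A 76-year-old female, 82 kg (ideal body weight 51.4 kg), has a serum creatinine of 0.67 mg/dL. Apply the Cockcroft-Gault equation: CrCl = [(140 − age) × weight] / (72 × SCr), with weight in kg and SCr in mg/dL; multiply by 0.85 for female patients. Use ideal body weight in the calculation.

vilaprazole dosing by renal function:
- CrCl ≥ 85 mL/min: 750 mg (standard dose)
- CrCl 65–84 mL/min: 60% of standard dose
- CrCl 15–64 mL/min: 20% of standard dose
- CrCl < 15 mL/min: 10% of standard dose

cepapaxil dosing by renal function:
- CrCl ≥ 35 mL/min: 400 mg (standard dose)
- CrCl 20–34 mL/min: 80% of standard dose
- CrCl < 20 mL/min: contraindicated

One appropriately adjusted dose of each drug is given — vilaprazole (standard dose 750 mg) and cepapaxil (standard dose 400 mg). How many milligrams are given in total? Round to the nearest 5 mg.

CrCl = (140 − 76) × 51.4 / (72 × 0.67) × 0.85 = 3289.6 / 48.24 × 0.85 ≈ 58.0 mL/min
CrCl ≈ 58 mL/min.
vilaprazole: 15–64 mL/min → 20% of 750 mg = 150 mg.
cepapaxil: ≥ 35 mL/min → 100% of 400 mg = 400 mg.
Total = 150 + 400 = 550 mg.

550 mg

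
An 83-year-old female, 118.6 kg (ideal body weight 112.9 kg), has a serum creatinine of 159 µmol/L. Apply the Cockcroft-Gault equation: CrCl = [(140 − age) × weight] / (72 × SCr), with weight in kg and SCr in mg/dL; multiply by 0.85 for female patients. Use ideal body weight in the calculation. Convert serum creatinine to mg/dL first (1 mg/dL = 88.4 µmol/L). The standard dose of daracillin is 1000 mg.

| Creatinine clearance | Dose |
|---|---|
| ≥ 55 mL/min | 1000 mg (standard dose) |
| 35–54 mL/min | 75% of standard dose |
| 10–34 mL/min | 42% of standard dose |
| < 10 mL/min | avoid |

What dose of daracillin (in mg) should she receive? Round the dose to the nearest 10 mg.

SCr = 159 / 88.4 = 1.799 mg/dL
CrCl = (140 − 83) × 112.9 / (72 × 1.799) × 0.85 = 6435.3 / 129.53 × 0.85 ≈ 42.2 mL/min
CrCl ≈ 42 mL/min → bracket 35–54 mL/min.
75% of 1000 mg = 750 mg

750 mg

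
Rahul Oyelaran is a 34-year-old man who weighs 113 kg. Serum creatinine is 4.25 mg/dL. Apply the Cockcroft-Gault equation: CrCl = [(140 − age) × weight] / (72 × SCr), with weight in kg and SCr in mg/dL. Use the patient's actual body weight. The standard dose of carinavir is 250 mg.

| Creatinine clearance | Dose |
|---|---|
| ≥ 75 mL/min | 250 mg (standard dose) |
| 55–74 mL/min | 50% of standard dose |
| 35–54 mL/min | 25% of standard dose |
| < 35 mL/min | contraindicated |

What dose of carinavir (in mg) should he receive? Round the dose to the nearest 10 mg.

CrCl = (140 − 34) × 113 / (72 × 4.25) = 11978.0 / 306.00 ≈ 39.1 mL/min
CrCl ≈ 39 mL/min → bracket 35–54 mL/min.
25% of 250 mg = 62.5 mg → 60 mg

60 mg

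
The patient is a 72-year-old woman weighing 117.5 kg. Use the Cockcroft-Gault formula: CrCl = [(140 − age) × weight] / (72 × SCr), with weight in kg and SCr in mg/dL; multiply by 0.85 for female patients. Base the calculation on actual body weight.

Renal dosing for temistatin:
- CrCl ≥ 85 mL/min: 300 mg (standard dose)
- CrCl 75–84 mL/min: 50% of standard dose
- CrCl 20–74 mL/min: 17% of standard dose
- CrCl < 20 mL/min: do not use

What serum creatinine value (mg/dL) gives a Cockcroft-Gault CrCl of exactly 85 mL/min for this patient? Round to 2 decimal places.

Standard dose requires CrCl ≥ 85 mL/min.
Set (140 − 72) × 117.5 × 0.85 / (72 × SCr) = 85
SCr = (140 − 72) × 117.5 × 0.85 / (72 × 85) = 1.110 mg/dL

1.11 mg/dL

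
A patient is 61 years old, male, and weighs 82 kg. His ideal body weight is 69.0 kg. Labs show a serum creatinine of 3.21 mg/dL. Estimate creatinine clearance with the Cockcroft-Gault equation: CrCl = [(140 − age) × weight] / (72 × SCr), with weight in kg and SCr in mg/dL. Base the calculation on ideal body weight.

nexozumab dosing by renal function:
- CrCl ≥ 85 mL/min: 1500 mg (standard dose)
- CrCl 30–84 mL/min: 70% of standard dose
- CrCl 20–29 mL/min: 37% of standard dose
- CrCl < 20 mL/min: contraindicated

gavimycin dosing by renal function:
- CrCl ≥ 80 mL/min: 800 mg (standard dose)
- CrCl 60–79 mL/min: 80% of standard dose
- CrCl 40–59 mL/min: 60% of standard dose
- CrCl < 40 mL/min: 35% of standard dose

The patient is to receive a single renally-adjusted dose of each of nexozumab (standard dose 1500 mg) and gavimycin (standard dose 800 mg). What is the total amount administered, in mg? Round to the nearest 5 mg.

835 mg

CrCl = (140 − 61) × 69 / (72 × 3.21) = 5451.0 / 231.12 ≈ 23.6 mL/min
CrCl ≈ 24 mL/min.
nexozumab: 20–29 mL/min → 37% of 1500 mg = 555 mg.
gavimycin: < 40 mL/min → 35% of 800 mg = 280 mg.
Total = 555 + 280 = 835 mg.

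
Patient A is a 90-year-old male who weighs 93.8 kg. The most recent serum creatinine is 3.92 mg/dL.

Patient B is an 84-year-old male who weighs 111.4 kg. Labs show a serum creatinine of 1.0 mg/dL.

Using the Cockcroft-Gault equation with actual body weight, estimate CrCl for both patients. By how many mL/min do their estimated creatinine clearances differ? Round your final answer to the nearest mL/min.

Patient A: CrCl = (140 − 90) × 93.8 / (72 × 3.92) = 4690.0 / 282.24 ≈ 16.6 mL/min
Patient B: CrCl = (140 − 84) × 111.4 / (72 × 1) = 6238.4 / 72.00 ≈ 86.6 mL/min
|16.6 − 86.6| = 70.0 mL/min

70 mL/min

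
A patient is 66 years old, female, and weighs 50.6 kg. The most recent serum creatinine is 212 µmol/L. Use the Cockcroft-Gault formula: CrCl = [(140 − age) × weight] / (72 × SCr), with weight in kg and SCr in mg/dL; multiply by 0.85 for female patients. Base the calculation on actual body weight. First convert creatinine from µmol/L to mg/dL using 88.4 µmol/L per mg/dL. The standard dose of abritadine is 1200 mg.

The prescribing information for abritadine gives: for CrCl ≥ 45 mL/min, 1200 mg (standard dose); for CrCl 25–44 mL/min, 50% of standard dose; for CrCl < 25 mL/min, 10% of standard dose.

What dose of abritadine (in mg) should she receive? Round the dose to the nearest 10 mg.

SCr = 212 / 88.4 = 2.398 mg/dL
CrCl = (140 − 66) × 50.6 / (72 × 2.398) × 0.85 = 3744.4 / 172.66 × 0.85 ≈ 18.4 mL/min
CrCl ≈ 18 mL/min → bracket < 25 mL/min.
10% of 1200 mg = 120 mg

120 mg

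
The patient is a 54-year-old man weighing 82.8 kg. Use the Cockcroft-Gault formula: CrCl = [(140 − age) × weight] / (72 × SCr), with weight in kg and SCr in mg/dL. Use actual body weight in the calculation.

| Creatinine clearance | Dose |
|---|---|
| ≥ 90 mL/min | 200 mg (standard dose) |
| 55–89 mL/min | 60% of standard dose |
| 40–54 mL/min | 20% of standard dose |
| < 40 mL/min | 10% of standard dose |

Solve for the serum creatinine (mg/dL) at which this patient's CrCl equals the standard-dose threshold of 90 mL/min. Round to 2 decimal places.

Standard dose requires CrCl ≥ 90 mL/min.
Set (140 − 54) × 82.8 / (72 × SCr) = 90
SCr = (140 − 54) × 82.8 / (72 × 90) = 1.099 mg/dL

1.10 mg/dL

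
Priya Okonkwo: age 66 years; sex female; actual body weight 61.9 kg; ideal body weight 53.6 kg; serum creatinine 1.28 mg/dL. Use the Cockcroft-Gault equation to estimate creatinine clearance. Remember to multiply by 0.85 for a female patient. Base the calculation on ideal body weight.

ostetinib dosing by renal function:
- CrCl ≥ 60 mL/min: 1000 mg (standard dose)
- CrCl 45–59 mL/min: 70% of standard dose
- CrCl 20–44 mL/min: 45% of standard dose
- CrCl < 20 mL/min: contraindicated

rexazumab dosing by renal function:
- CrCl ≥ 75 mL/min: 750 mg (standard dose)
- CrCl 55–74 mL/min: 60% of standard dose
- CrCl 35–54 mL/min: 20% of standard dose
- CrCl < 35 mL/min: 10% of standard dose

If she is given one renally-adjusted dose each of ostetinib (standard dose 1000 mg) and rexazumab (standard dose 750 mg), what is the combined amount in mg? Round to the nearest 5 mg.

CrCl = (140 − 66) × 53.6 / (72 × 1.28) × 0.85 = 3966.4 / 92.16 × 0.85 ≈ 36.6 mL/min
CrCl ≈ 37 mL/min.
ostetinib: 20–44 mL/min → 45% of 1000 mg = 450 mg.
rexazumab: 35–54 mL/min → 20% of 750 mg = 150 mg.
Total = 450 + 150 = 600 mg.

600 mg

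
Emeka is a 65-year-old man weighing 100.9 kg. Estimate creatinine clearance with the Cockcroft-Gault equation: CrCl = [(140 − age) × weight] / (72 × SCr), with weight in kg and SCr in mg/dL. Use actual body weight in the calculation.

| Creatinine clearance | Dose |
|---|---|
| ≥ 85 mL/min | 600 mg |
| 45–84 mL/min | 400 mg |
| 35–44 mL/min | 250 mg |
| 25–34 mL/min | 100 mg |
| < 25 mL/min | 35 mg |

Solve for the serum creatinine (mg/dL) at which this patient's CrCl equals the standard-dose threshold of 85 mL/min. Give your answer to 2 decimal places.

Standard dose requires CrCl ≥ 85 mL/min.
Set (140 − 65) × 100.9 / (72 × SCr) = 85
SCr = (140 − 65) × 100.9 / (72 × 85) = 1.237 mg/dL

1.24 mg/dL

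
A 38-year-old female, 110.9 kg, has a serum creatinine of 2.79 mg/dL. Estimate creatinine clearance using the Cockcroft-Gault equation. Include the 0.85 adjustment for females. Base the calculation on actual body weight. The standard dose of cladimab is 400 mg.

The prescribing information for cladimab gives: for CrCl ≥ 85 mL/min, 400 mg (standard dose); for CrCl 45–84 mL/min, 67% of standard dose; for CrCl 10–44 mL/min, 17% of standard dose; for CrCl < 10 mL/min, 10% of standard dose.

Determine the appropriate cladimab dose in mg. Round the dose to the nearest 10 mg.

CrCl = (140 − 38) × 110.9 / (72 × 2.79) × 0.85 = 11311.8 / 200.88 × 0.85 ≈ 47.9 mL/min
CrCl ≈ 48 mL/min → bracket 45–84 mL/min.
67% of 400 mg = 268 mg → 270 mg

270 mg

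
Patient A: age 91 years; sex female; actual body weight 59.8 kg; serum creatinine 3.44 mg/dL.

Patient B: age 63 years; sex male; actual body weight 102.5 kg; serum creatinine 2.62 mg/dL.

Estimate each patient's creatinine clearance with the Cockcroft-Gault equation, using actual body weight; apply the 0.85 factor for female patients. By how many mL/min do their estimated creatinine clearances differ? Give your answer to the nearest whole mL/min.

Patient A: CrCl = (140 − 91) × 59.8 / (72 × 3.44) × 0.85 = 2930.2 / 247.68 × 0.85 ≈ 10.1 mL/min
Patient B: CrCl = (140 − 63) × 102.5 / (72 × 2.62) = 7892.5 / 188.64 ≈ 41.8 mL/min
|10.1 − 41.8| = 31.7 mL/min

32 mL/min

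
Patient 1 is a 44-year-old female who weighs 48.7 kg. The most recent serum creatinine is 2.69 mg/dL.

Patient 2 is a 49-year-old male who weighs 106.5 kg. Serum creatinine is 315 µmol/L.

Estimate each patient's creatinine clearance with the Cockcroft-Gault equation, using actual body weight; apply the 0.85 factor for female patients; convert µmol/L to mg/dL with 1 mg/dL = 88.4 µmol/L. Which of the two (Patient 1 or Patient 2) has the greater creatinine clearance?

Patient 1: CrCl = (140 − 44) × 48.7 / (72 × 2.69) × 0.85 = 4675.2 / 193.68 × 0.85 ≈ 20.5 mL/min
Patient 2: SCr = 315 / 88.4 = 3.563 mg/dL
Patient 2: CrCl = (140 − 49) × 106.5 / (72 × 3.563) = 9691.5 / 256.54 ≈ 37.8 mL/min
20.5 vs 37.8 mL/min → Patient 2 is higher.

Patient 2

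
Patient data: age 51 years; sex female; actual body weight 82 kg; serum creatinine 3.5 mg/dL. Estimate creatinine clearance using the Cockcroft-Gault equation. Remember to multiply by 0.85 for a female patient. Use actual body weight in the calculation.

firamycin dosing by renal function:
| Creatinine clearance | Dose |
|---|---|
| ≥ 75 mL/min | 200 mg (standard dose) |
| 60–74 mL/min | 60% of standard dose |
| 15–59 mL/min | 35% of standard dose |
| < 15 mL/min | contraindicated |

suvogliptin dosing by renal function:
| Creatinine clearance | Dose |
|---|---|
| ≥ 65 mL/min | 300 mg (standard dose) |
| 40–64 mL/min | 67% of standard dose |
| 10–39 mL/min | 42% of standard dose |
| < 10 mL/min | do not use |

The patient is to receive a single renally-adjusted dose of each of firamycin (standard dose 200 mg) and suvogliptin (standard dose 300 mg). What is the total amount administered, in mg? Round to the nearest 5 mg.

195 mg

CrCl = (140 − 51) × 82 / (72 × 3.5) × 0.85 = 7298.0 / 252.00 × 0.85 ≈ 24.6 mL/min
CrCl ≈ 25 mL/min.
firamycin: 15–59 mL/min → 35% of 200 mg = 70 mg.
suvogliptin: 10–39 mL/min → 42% of 300 mg = 126 mg.
Total = 70 + 126 = 196 mg.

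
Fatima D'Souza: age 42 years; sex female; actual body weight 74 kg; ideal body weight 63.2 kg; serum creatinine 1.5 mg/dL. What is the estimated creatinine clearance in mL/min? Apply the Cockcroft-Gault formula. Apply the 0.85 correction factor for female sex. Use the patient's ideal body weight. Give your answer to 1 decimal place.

CrCl = (140 − 42) × 63.2 / (72 × 1.5) × 0.85 = 6193.6 / 108.00 × 0.85 ≈ 48.7 mL/min

48.7 mL/min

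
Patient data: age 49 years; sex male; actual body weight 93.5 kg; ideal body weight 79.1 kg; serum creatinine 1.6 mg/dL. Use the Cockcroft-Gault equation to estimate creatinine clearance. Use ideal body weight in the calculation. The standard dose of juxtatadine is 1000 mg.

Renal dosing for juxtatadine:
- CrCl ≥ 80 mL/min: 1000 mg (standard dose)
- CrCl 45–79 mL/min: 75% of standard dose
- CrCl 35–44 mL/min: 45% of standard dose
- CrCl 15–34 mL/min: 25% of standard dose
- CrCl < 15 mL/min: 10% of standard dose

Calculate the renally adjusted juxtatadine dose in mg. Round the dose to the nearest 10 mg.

CrCl = (140 − 49) × 79.1 / (72 × 1.6) = 7198.1 / 115.20 ≈ 62.5 mL/min
CrCl ≈ 62 mL/min → bracket 45–79 mL/min.
75% of 1000 mg = 750 mg

750 mg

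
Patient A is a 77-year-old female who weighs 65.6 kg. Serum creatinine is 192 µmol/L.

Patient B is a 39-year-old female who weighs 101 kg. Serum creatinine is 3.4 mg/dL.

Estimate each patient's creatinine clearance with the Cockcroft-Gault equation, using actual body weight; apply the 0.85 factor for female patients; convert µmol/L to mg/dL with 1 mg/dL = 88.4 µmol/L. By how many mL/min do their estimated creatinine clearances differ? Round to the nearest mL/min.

Patient A: SCr = 192 / 88.4 = 2.172 mg/dL
Patient A: CrCl = (140 − 77) × 65.6 / (72 × 2.172) × 0.85 = 4132.8 / 156.38 × 0.85 ≈ 22.5 mL/min
Patient B: CrCl = (140 − 39) × 101 / (72 × 3.4) × 0.85 = 10201.0 / 244.80 × 0.85 ≈ 35.4 mL/min
|22.5 − 35.4| = 12.9 mL/min

13 mL/min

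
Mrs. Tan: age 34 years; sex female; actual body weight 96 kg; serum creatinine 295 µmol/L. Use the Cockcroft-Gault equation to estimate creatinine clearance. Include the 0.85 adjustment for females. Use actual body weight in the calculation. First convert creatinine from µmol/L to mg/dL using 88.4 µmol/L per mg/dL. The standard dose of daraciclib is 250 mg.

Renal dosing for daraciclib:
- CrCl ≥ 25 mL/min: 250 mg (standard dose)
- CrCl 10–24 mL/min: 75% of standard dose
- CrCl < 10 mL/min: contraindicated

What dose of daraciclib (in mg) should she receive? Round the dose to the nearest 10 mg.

SCr = 295 / 88.4 = 3.337 mg/dL
CrCl = (140 − 34) × 96 / (72 × 3.337) × 0.85 = 10176.0 / 240.26 × 0.85 ≈ 36.0 mL/min
CrCl ≈ 36 mL/min → bracket ≥ 25 mL/min.
100% of 250 mg = 250 mg

250 mg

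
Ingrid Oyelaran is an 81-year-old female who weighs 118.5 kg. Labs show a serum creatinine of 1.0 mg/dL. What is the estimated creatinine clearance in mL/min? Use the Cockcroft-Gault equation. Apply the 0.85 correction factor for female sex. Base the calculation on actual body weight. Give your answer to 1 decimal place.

82.5 mL/min

CrCl = (140 − 81) × 118.5 / (72 × 1) × 0.85 = 6991.5 / 72.00 × 0.85 ≈ 82.5 mL/min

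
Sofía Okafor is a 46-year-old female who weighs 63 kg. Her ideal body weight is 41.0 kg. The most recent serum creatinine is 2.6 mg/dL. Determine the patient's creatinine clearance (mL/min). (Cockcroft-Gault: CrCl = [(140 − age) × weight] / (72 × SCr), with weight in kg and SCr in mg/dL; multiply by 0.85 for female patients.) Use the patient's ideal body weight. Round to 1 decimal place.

17.5 mL/min

CrCl = (140 − 46) × 41 / (72 × 2.6) × 0.85 = 3854.0 / 187.20 × 0.85 ≈ 17.5 mL/min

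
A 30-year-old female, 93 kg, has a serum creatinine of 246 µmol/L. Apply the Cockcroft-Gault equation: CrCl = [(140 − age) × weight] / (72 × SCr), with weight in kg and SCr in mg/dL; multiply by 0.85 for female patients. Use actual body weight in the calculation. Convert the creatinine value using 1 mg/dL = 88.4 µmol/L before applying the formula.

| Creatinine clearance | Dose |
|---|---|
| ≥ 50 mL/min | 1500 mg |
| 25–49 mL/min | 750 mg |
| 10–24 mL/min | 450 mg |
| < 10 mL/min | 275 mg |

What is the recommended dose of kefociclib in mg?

750 mg

SCr = 246 / 88.4 = 2.783 mg/dL
CrCl = (140 − 30) × 93 / (72 × 2.783) × 0.85 = 10230.0 / 200.38 × 0.85 ≈ 43.4 mL/min
CrCl ≈ 43 mL/min → bracket 25–49 mL/min.
Dose for this bracket: 750 mg.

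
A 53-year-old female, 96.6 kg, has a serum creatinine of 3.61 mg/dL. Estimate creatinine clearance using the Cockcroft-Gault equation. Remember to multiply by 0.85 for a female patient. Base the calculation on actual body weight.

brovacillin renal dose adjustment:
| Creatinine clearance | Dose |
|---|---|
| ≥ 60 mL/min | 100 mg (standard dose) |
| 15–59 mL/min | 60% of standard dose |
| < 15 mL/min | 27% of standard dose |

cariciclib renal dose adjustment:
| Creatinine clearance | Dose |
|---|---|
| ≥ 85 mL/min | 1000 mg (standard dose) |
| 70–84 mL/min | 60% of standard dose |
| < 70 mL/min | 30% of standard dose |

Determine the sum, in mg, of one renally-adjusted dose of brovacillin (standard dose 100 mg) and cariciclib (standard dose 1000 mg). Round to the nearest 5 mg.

CrCl = (140 − 53) × 96.6 / (72 × 3.61) × 0.85 = 8404.2 / 259.92 × 0.85 ≈ 27.5 mL/min
CrCl ≈ 27 mL/min.
brovacillin: 15–59 mL/min → 60% of 100 mg = 60 mg.
cariciclib: < 70 mL/min → 30% of 1000 mg = 300 mg.
Total = 60 + 300 = 360 mg.

360 mg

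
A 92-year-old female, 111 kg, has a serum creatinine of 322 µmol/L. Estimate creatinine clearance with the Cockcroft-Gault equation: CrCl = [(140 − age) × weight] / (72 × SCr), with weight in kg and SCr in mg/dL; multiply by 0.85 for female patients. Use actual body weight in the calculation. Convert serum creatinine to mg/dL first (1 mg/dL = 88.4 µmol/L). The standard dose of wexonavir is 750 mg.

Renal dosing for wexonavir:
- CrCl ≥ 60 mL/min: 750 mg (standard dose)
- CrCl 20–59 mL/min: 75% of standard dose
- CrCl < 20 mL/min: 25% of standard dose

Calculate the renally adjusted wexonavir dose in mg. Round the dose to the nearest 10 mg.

SCr = 322 / 88.4 = 3.643 mg/dL
CrCl = (140 − 92) × 111 / (72 × 3.643) × 0.85 = 5328.0 / 262.30 × 0.85 ≈ 17.3 mL/min
CrCl ≈ 17 mL/min → bracket < 20 mL/min.
25% of 750 mg = 187.5 mg → 190 mg

190 mg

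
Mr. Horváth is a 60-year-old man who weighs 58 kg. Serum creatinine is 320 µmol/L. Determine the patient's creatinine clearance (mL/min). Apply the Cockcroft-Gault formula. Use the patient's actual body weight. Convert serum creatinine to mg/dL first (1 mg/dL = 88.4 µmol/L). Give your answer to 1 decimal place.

17.8 mL/min

SCr = 320 / 88.4 = 3.62 mg/dL
CrCl = (140 − 60) × 58 / (72 × 3.62) = 4640.0 / 260.64 ≈ 17.8 mL/min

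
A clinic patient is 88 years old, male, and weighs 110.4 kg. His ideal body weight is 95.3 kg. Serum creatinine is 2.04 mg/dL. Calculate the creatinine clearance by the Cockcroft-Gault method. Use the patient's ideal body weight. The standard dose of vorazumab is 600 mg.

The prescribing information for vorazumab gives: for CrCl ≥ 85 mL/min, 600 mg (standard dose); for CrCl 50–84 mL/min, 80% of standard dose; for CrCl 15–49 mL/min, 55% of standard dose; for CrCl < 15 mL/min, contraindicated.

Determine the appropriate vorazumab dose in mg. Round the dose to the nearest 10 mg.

CrCl = (140 − 88) × 95.3 / (72 × 2.04) = 4955.6 / 146.88 ≈ 33.7 mL/min
CrCl ≈ 34 mL/min → bracket 15–49 mL/min.
55% of 600 mg = 330 mg

330 mg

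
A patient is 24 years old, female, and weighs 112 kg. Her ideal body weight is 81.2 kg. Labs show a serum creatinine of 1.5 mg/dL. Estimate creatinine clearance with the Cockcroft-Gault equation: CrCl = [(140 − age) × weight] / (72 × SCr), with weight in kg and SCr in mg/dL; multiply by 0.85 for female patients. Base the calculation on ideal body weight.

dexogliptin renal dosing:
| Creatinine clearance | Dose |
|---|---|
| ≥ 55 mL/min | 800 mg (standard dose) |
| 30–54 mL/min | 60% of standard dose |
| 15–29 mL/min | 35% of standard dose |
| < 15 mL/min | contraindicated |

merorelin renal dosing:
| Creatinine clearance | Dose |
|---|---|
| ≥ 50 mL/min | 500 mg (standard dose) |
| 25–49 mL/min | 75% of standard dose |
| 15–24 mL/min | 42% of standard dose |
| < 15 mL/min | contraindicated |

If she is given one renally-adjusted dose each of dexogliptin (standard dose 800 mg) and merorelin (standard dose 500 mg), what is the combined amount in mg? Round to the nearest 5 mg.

1300 mg

CrCl = (140 − 24) × 81.2 / (72 × 1.5) × 0.85 = 9419.2 / 108.00 × 0.85 ≈ 74.1 mL/min
CrCl ≈ 74 mL/min.
dexogliptin: ≥ 55 mL/min → 100% of 800 mg = 800 mg.
merorelin: ≥ 50 mL/min → 100% of 500 mg = 500 mg.
Total = 800 + 500 = 1300 mg.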